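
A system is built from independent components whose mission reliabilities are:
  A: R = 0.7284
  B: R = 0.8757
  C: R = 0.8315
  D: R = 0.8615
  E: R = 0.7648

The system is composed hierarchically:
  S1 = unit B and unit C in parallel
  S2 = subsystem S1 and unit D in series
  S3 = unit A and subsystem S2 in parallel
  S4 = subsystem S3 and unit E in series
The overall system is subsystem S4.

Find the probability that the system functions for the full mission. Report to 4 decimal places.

Parallel (B and C): 1 − (1 − 0.875700)(1 − 0.831500) = 0.979055
Series ([0.979055] and D): 0.979055 × 0.861500 = 0.843456
Parallel (A and [0.843456]): 1 − (1 − 0.728400)(1 − 0.843456) = 0.957483
Series ([0.957483] and E): 0.957483 × 0.764800 = 0.7323

0.7323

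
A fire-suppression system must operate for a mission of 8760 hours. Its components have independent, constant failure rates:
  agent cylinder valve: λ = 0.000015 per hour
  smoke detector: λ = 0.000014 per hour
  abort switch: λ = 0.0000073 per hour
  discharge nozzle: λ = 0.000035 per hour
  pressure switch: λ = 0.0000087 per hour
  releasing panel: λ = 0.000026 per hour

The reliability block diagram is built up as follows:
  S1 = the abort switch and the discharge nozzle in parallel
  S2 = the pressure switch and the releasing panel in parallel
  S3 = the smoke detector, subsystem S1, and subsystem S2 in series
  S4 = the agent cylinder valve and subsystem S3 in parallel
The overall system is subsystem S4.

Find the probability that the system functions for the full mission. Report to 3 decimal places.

R(agent cylinder valve) = exp(−0.000015 × 8760) = 0.87687
R(smoke detector) = exp(−0.000014 × 8760) = 0.88458
R(abort switch) = exp(−0.0000073 × 8760) = 0.93805
R(discharge nozzle) = exp(−0.000035 × 8760) = 0.73594
R(pressure switch) = exp(−0.0000087 × 8760) = 0.92662
R(releasing panel) = exp(−0.000026 × 8760) = 0.79632
Parallel (abort switch and discharge nozzle): 1 − (1 − 0.93805)(1 − 0.73594) = 0.98364
Parallel (pressure switch and releasing panel): 1 − (1 − 0.92662)(1 − 0.79632) = 0.98505
Series (smoke detector, [0.98364], and [0.98505]): 0.88458 × 0.98364 × 0.98505 = 0.85710
Parallel (agent cylinder valve and [0.85710]): 1 − (1 − 0.87687)(1 − 0.85710) = 0.982

0.982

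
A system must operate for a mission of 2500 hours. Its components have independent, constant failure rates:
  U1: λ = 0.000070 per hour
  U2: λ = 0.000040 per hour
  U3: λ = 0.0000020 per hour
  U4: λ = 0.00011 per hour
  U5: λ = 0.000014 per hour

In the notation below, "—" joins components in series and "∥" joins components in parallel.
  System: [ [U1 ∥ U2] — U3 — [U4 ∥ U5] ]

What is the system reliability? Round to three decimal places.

0.972

R(U1) = exp(−0.000070 × 2500) = 0.83946
R(U2) = exp(−0.000040 × 2500) = 0.90484
R(U3) = exp(−0.0000020 × 2500) = 0.99501
R(U4) = exp(−0.00011 × 2500) = 0.75957
R(U5) = exp(−0.000014 × 2500) = 0.96561
Parallel (U1 and U2): 1 − (1 − 0.83946)(1 − 0.90484) = 0.98472
Parallel (U4 and U5): 1 − (1 − 0.75957)(1 − 0.96561) = 0.99173
Series ([0.98472], U3, and [0.99173]): 0.98472 × 0.99501 × 0.99173 = 0.972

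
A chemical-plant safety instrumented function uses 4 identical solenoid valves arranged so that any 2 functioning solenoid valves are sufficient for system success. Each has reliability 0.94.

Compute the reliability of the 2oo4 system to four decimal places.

0.9992

R = Σ_{i=2}^{4} C(4,i) p^i (1−p)^{4−i} with p = 0.94
C(4,2)·0.94^2·0.06^2 = 0.019086
C(4,3)·0.94^3·0.06^1 = 0.199340
C(4,4)·0.94^4·0.06^0 = 0.780749
Sum = 0.9992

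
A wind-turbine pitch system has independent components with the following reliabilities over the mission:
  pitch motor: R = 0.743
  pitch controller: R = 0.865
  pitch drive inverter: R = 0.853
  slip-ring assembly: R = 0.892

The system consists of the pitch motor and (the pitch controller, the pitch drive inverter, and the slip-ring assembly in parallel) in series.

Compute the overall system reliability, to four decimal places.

Parallel (pitch controller, pitch drive inverter, and slip-ring assembly): 1 − (1 − 0.865000)(1 − 0.853000)(1 − 0.892000) = 0.997857
Series (pitch motor and [0.997857]): 0.743000 × 0.997857 = 0.7414

0.7414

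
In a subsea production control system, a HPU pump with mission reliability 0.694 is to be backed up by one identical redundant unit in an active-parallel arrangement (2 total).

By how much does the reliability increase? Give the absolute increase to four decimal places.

0.2124

R_before = 0.694
R_after = 1 − (1 − 0.694)^2 = 0.9064
ΔR = 0.9064 − 0.694 = 0.2124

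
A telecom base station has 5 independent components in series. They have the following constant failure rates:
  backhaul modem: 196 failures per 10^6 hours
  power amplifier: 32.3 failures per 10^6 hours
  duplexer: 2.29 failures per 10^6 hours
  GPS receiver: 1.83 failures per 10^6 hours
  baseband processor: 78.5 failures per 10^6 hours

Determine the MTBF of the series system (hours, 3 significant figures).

Series of exponential components: λ_sys = Σ λ_i
λ_sys = 0.000196 + 0.0000323 + 0.00000229 + 0.00000183 + 0.0000785 = 3.1092e-04 /h
MTBF = 1 / λ_sys = 3220 h

3220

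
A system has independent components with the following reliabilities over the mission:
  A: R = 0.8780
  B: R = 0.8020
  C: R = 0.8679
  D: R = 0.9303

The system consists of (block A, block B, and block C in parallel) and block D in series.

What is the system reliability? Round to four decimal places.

0.9273

Parallel (A, B, and C): 1 − (1 − 0.878000)(1 − 0.802000)(1 − 0.867900) = 0.996809
Series ([0.996809] and D): 0.996809 × 0.930300 = 0.9273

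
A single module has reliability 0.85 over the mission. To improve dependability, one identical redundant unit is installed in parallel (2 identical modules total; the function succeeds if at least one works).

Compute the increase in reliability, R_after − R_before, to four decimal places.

0.1275

R_before = 0.85
R_after = 1 − (1 − 0.85)^2 = 0.9775
ΔR = 0.9775 − 0.85 = 0.1275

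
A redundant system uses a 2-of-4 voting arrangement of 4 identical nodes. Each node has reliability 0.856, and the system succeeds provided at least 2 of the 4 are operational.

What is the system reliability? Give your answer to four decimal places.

0.9893

R = Σ_{i=2}^{4} C(4,i) p^i (1−p)^{4−i} with p = 0.856
C(4,2)·0.856^2·0.144^2 = 0.091164
C(4,3)·0.856^3·0.144^1 = 0.361280
C(4,4)·0.856^4·0.144^0 = 0.536902
Sum = 0.9893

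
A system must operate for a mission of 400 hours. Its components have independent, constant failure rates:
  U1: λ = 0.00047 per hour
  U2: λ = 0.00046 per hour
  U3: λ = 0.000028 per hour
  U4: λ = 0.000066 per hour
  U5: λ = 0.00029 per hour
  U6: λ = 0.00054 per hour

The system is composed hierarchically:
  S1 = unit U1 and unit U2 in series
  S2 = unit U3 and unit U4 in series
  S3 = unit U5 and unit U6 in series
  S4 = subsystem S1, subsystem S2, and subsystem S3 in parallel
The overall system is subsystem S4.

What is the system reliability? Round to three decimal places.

0.997

R(U1) = exp(−0.00047 × 400) = 0.82861
R(U2) = exp(−0.00046 × 400) = 0.83194
R(U3) = exp(−0.000028 × 400) = 0.98886
R(U4) = exp(−0.000066 × 400) = 0.97395
R(U5) = exp(−0.00029 × 400) = 0.89048
R(U6) = exp(−0.00054 × 400) = 0.80574
Series (U1 and U2): 0.82861 × 0.83194 = 0.68935
Series (U3 and U4): 0.98886 × 0.97395 = 0.96310
Series (U5 and U6): 0.89048 × 0.80574 = 0.71750
Parallel ([0.68935], [0.96310], and [0.71750]): 1 − (1 − 0.68935)(1 − 0.96310)(1 − 0.71750) = 0.997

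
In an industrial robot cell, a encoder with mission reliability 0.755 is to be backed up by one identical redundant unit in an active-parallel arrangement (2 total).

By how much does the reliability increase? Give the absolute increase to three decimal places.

R_before = 0.755
R_after = 1 − (1 − 0.755)^2 = 0.940
ΔR = 0.940 − 0.755 = 0.185

0.185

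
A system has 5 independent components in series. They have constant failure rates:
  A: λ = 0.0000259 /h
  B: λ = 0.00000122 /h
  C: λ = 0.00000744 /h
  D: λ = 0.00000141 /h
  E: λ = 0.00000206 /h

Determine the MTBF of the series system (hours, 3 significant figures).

26300

Series of exponential components: λ_sys = Σ λ_i
λ_sys = 0.0000259 + 0.00000122 + 0.00000744 + 0.00000141 + 0.00000206 = 3.8030e-05 /h
MTBF = 1 / λ_sys = 26300 h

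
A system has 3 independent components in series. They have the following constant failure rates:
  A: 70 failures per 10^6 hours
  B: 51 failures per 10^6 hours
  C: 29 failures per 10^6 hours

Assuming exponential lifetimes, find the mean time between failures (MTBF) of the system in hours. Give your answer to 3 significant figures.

6670

Series of exponential components: λ_sys = Σ λ_i
λ_sys = 0.000070 + 0.000051 + 0.000029 = 1.5000e-04 /h
MTBF = 1 / λ_sys = 6670 h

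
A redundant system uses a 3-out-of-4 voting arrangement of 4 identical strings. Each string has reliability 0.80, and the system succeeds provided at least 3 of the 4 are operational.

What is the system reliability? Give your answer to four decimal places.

0.8192

R = Σ_{i=3}^{4} C(4,i) p^i (1−p)^{4−i} with p = 0.80
C(4,3)·0.80^3·0.20^1 = 0.409600
C(4,4)·0.80^4·0.20^0 = 0.409600
Sum = 0.8192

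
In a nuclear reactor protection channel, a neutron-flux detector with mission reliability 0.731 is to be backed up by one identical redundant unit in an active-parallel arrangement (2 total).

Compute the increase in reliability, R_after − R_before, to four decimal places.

0.1966

R_before = 0.731
R_after = 1 − (1 − 0.731)^2 = 0.9276
ΔR = 0.9276 − 0.731 = 0.1966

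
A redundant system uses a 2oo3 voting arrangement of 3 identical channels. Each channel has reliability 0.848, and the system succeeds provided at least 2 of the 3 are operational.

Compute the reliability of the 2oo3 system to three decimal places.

0.938

R = Σ_{i=2}^{3} C(3,i) p^i (1−p)^{3−i} with p = 0.848
C(3,2)·0.848^2·0.152^1 = 0.32791
C(3,3)·0.848^3·0.152^0 = 0.60980
Sum = 0.938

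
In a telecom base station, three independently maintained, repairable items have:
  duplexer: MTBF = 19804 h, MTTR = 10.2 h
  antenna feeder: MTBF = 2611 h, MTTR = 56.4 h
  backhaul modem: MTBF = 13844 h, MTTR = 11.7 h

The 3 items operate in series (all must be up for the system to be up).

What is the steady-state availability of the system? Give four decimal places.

A(duplexer) = MTBF/(MTBF+MTTR) = 19804/(19804+10.2) = 0.999485
A(antenna feeder) = MTBF/(MTBF+MTTR) = 2611/(2611+56.4) = 0.978856
A(backhaul modem) = MTBF/(MTBF+MTTR) = 13844/(13844+11.7) = 0.999156
Series availability: 0.999485 × 0.978856 × 0.999156 = 0.9775

0.9775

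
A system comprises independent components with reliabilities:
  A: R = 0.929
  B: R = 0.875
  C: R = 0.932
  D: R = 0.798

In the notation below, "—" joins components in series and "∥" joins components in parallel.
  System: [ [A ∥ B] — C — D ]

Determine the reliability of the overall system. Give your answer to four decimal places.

0.7371

Parallel (A and B): 1 − (1 − 0.929000)(1 − 0.875000) = 0.991125
Series ([0.991125], C, and D): 0.991125 × 0.932000 × 0.798000 = 0.7371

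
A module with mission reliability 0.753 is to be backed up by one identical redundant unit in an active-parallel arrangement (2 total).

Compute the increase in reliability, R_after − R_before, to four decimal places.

0.1860

R_before = 0.753
R_after = 1 − (1 − 0.753)^2 = 0.9390
ΔR = 0.9390 − 0.753 = 0.1860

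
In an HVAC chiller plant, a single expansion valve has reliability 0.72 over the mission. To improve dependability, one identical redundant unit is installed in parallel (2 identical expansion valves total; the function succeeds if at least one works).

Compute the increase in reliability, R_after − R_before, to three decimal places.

R_before = 0.72
R_after = 1 − (1 − 0.72)^2 = 0.922
ΔR = 0.922 − 0.72 = 0.202

0.202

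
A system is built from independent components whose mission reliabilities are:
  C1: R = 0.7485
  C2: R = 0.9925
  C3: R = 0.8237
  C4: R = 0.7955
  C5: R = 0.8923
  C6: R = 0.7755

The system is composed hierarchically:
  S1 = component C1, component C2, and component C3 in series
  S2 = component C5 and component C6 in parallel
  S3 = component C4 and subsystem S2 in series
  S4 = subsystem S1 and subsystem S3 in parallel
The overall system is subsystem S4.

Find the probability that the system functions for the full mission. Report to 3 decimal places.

Series (C1, C2, and C3): 0.74850 × 0.99250 × 0.82370 = 0.61192
Parallel (C5 and C6): 1 − (1 − 0.89230)(1 − 0.77550) = 0.97582
Series (C4 and [0.97582]): 0.79550 × 0.97582 = 0.77626
Parallel ([0.61192] and [0.77626]): 1 − (1 − 0.61192)(1 − 0.77626) = 0.913

0.913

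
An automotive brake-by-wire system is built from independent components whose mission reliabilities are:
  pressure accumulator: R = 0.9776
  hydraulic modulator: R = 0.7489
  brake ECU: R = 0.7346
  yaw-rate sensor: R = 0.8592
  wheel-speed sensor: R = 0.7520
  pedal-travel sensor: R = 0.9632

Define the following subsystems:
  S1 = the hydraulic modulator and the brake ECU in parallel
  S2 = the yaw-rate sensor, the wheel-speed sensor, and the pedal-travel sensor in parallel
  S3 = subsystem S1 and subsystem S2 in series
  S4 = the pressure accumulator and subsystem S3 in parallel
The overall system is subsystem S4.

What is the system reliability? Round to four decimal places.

Parallel (hydraulic modulator and brake ECU): 1 − (1 − 0.748900)(1 − 0.734600) = 0.933358
Parallel (yaw-rate sensor, wheel-speed sensor, and pedal-travel sensor): 1 − (1 − 0.859200)(1 − 0.752000)(1 − 0.963200) = 0.998715
Series ([0.933358] and [0.998715]): 0.933358 × 0.998715 = 0.932159
Parallel (pressure accumulator and [0.932159]): 1 − (1 − 0.977600)(1 − 0.932159) = 0.9985

0.9985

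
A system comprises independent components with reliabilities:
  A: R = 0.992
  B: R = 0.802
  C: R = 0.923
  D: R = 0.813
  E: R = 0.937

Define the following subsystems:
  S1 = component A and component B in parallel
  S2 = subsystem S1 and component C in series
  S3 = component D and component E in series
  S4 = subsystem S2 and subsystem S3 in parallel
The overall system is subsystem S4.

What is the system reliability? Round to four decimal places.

Parallel (A and B): 1 − (1 − 0.992000)(1 − 0.802000) = 0.998416
Series ([0.998416] and C): 0.998416 × 0.923000 = 0.921538
Series (D and E): 0.813000 × 0.937000 = 0.761781
Parallel ([0.921538] and [0.761781]): 1 − (1 − 0.921538)(1 − 0.761781) = 0.9813

0.9813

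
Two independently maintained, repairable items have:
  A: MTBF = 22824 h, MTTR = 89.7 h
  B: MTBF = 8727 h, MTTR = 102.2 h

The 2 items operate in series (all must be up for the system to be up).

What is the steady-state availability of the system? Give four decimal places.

0.9846

A(A) = MTBF/(MTBF+MTTR) = 22824/(22824+89.7) = 0.996085
A(B) = MTBF/(MTBF+MTTR) = 8727/(8727+102.2) = 0.988425
Series availability: 0.996085 × 0.988425 = 0.9846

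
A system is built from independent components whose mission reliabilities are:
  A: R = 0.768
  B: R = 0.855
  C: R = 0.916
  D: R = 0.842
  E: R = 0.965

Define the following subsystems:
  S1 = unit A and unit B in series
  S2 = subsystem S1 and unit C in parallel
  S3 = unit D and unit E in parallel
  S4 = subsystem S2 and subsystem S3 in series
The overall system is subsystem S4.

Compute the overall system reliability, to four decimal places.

Series (A and B): 0.768000 × 0.855000 = 0.656640
Parallel ([0.656640] and C): 1 − (1 − 0.656640)(1 − 0.916000) = 0.971158
Parallel (D and E): 1 − (1 − 0.842000)(1 − 0.965000) = 0.994470
Series ([0.971158] and [0.994470]): 0.971158 × 0.994470 = 0.9658

0.9658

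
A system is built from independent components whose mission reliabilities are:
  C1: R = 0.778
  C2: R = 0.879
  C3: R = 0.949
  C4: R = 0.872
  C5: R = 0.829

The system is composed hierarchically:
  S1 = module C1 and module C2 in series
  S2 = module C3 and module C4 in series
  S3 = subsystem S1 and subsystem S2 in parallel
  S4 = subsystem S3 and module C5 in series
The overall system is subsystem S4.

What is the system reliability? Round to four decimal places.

0.7838

Series (C1 and C2): 0.778000 × 0.879000 = 0.683862
Series (C3 and C4): 0.949000 × 0.872000 = 0.827528
Parallel ([0.683862] and [0.827528]): 1 − (1 − 0.683862)(1 − 0.827528) = 0.945475
Series ([0.945475] and C5): 0.945475 × 0.829000 = 0.7838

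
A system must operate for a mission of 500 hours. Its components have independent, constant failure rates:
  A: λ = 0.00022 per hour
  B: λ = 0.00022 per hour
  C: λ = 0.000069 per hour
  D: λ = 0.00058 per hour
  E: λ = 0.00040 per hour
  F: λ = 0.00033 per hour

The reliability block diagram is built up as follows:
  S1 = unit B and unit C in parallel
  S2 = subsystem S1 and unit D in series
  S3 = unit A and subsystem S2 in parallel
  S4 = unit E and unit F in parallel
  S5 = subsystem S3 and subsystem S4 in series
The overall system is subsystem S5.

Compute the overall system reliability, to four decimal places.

0.9467

R(A) = exp(−0.00022 × 500) = 0.895834
R(B) = exp(−0.00022 × 500) = 0.895834
R(C) = exp(−0.000069 × 500) = 0.966088
R(D) = exp(−0.00058 × 500) = 0.748264
R(E) = exp(−0.00040 × 500) = 0.818731
R(F) = exp(−0.00033 × 500) = 0.847894
Parallel (B and C): 1 − (1 − 0.895834)(1 − 0.966088) = 0.996468
Series ([0.996468] and D): 0.996468 × 0.748264 = 0.745621
Parallel (A and [0.745621]): 1 − (1 − 0.895834)(1 − 0.745621) = 0.973502
Parallel (E and F): 1 − (1 − 0.818731)(1 − 0.847894) = 0.972428
Series ([0.973502] and [0.972428]): 0.973502 × 0.972428 = 0.9467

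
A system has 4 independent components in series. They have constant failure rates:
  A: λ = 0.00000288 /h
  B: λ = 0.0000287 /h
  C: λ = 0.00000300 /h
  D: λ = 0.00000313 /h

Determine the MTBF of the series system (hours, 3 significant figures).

26500

Series of exponential components: λ_sys = Σ λ_i
λ_sys = 0.00000288 + 0.0000287 + 0.00000300 + 0.00000313 = 3.7710e-05 /h
MTBF = 1 / λ_sys = 26500 h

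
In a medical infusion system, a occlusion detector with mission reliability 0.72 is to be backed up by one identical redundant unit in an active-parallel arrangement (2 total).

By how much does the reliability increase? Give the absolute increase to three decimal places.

R_before = 0.72
R_after = 1 − (1 − 0.72)^2 = 0.922
ΔR = 0.922 − 0.72 = 0.202

0.202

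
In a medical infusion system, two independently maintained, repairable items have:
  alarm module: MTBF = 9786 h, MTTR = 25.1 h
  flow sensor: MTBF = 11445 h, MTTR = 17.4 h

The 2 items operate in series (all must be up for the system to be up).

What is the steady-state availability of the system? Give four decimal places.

0.9959

A(alarm module) = MTBF/(MTBF+MTTR) = 9786/(9786+25.1) = 0.997442
A(flow sensor) = MTBF/(MTBF+MTTR) = 11445/(11445+17.4) = 0.998482
Series availability: 0.997442 × 0.998482 = 0.9959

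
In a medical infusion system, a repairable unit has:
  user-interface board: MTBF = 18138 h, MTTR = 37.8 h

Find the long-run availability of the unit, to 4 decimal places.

A(user-interface board) = MTBF/(MTBF+MTTR) = 18138/(18138+37.8) = 0.9979

0.9979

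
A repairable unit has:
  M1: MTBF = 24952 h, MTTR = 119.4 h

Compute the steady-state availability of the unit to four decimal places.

0.9952

A(M1) = MTBF/(MTBF+MTTR) = 24952/(24952+119.4) = 0.9952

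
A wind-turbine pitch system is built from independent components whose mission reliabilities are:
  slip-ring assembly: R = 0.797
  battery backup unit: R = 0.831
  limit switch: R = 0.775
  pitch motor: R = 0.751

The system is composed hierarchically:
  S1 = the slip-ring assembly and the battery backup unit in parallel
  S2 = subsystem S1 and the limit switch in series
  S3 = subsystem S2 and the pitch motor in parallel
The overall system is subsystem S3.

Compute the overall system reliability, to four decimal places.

Parallel (slip-ring assembly and battery backup unit): 1 − (1 − 0.797000)(1 − 0.831000) = 0.965693
Series ([0.965693] and limit switch): 0.965693 × 0.775000 = 0.748412
Parallel ([0.748412] and pitch motor): 1 − (1 − 0.748412)(1 − 0.751000) = 0.9374

0.9374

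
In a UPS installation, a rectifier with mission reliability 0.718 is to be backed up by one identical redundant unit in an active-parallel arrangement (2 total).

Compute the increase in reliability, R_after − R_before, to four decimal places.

R_before = 0.718
R_after = 1 − (1 − 0.718)^2 = 0.9205
ΔR = 0.9205 − 0.718 = 0.2025

0.2025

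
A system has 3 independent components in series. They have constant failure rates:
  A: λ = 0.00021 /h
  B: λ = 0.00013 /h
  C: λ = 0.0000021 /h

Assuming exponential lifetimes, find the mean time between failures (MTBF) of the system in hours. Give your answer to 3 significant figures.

Series of exponential components: λ_sys = Σ λ_i
λ_sys = 0.00021 + 0.00013 + 0.0000021 = 3.4210e-04 /h
MTBF = 1 / λ_sys = 2920 h

2920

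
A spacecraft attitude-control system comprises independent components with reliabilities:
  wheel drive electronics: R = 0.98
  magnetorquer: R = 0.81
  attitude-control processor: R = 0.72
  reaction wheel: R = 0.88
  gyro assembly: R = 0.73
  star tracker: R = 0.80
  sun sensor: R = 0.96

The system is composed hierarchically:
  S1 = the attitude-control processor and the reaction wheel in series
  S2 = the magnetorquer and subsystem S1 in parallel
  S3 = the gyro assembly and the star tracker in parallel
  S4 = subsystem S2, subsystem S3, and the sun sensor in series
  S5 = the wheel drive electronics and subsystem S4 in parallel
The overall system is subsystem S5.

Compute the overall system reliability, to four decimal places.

0.9969

Series (attitude-control processor and reaction wheel): 0.720000 × 0.880000 = 0.633600
Parallel (magnetorquer and [0.633600]): 1 − (1 − 0.810000)(1 − 0.633600) = 0.930384
Parallel (gyro assembly and star tracker): 1 − (1 − 0.730000)(1 − 0.800000) = 0.946000
Series ([0.930384], [0.946000], and sun sensor): 0.930384 × 0.946000 × 0.960000 = 0.844938
Parallel (wheel drive electronics and [0.844938]): 1 − (1 − 0.980000)(1 − 0.844938) = 0.9969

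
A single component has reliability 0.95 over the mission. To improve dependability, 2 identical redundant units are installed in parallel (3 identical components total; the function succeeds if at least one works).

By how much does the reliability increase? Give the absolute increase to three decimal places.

R_before = 0.95
R_after = 1 − (1 − 0.95)^3 = 1.000
ΔR = 1.000 − 0.95 = 0.050

0.050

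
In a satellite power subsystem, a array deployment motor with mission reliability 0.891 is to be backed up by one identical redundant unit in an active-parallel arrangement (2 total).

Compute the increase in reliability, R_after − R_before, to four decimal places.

R_before = 0.891
R_after = 1 − (1 − 0.891)^2 = 0.9881
ΔR = 0.9881 − 0.891 = 0.0971

0.0971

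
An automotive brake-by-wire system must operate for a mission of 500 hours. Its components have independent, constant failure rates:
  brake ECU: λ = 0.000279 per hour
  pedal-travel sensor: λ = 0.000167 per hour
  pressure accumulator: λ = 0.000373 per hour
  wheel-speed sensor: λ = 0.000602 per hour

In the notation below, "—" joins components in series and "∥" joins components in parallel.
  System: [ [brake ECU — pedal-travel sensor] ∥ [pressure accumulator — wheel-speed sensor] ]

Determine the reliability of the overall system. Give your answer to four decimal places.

R(brake ECU) = exp(−0.000279 × 500) = 0.869793
R(pedal-travel sensor) = exp(−0.000167 × 500) = 0.919891
R(pressure accumulator) = exp(−0.000373 × 500) = 0.829859
R(wheel-speed sensor) = exp(−0.000602 × 500) = 0.740078
Series (brake ECU and pedal-travel sensor): 0.869793 × 0.919891 = 0.800115
Series (pressure accumulator and wheel-speed sensor): 0.829859 × 0.740078 = 0.614160
Parallel ([0.800115] and [0.614160]): 1 − (1 − 0.800115)(1 − 0.614160) = 0.9229

0.9229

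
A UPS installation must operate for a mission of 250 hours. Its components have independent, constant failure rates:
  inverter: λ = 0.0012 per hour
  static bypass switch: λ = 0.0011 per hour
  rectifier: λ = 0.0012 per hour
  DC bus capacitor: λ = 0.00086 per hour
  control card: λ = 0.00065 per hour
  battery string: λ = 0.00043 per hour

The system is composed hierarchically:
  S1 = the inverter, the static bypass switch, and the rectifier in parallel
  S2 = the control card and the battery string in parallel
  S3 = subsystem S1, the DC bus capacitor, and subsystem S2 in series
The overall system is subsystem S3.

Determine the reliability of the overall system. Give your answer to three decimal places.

R(inverter) = exp(−0.0012 × 250) = 0.74082
R(static bypass switch) = exp(−0.0011 × 250) = 0.75957
R(rectifier) = exp(−0.0012 × 250) = 0.74082
R(DC bus capacitor) = exp(−0.00086 × 250) = 0.80654
R(control card) = exp(−0.00065 × 250) = 0.85002
R(battery string) = exp(−0.00043 × 250) = 0.89808
Parallel (inverter, static bypass switch, and rectifier): 1 − (1 − 0.74082)(1 − 0.75957)(1 − 0.74082) = 0.98385
Parallel (control card and battery string): 1 − (1 − 0.85002)(1 − 0.89808) = 0.98471
Series ([0.98385], DC bus capacitor, and [0.98471]): 0.98385 × 0.80654 × 0.98471 = 0.781

0.781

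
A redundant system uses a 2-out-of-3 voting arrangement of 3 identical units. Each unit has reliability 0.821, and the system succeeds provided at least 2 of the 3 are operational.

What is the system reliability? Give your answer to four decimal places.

0.9153

R = Σ_{i=2}^{3} C(3,i) p^i (1−p)^{3−i} with p = 0.821
C(3,2)·0.821^2·0.179^1 = 0.361960
C(3,3)·0.821^3·0.179^0 = 0.553388
Sum = 0.9153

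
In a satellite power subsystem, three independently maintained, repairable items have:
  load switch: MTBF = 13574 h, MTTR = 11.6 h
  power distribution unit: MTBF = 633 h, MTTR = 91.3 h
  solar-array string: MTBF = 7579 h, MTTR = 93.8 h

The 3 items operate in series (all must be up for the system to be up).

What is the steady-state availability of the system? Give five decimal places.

A(load switch) = MTBF/(MTBF+MTTR) = 13574/(13574+11.6) = 0.999146
A(power distribution unit) = MTBF/(MTBF+MTTR) = 633/(633+91.3) = 0.873947
A(solar-array string) = MTBF/(MTBF+MTTR) = 7579/(7579+93.8) = 0.987775
Series availability: 0.999146 × 0.873947 × 0.987775 = 0.86253

0.86253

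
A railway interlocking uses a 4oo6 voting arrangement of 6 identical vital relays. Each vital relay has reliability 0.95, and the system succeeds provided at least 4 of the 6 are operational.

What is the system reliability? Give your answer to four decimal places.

0.9978

R = Σ_{i=4}^{6} C(6,i) p^i (1−p)^{6−i} with p = 0.95
C(6,4)·0.95^4·0.05^2 = 0.030544
C(6,5)·0.95^5·0.05^1 = 0.232134
C(6,6)·0.95^6·0.05^0 = 0.735092
Sum = 0.9978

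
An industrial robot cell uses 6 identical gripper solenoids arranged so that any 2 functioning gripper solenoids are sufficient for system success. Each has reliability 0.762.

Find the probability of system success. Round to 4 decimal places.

R = Σ_{i=2}^{6} C(6,i) p^i (1−p)^{6−i} with p = 0.762
C(6,2)·0.762^2·0.238^4 = 0.027945
C(6,3)·0.762^3·0.238^3 = 0.119296
C(6,4)·0.762^4·0.238^2 = 0.286461
C(6,5)·0.762^5·0.238^1 = 0.366862
C(6,6)·0.762^6·0.238^0 = 0.195763
Sum = 0.9963

0.9963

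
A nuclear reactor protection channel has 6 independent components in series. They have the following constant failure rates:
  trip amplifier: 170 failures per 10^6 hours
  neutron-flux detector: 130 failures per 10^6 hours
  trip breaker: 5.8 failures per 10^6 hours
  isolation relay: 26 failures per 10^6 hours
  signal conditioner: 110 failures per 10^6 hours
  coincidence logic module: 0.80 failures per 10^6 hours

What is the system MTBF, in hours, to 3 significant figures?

2260

Series of exponential components: λ_sys = Σ λ_i
λ_sys = 0.00017 + 0.00013 + 0.0000058 + 0.000026 + 0.00011 + 0.00000080 = 4.4260e-04 /h
MTBF = 1 / λ_sys = 2260 h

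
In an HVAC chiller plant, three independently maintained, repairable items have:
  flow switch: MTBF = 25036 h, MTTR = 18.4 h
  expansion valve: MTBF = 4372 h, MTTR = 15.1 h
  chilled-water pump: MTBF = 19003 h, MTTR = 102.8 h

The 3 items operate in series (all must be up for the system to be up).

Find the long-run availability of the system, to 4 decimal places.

0.9905

A(flow switch) = MTBF/(MTBF+MTTR) = 25036/(25036+18.4) = 0.999266
A(expansion valve) = MTBF/(MTBF+MTTR) = 4372/(4372+15.1) = 0.996558
A(chilled-water pump) = MTBF/(MTBF+MTTR) = 19003/(19003+102.8) = 0.994619
Series availability: 0.999266 × 0.996558 × 0.994619 = 0.9905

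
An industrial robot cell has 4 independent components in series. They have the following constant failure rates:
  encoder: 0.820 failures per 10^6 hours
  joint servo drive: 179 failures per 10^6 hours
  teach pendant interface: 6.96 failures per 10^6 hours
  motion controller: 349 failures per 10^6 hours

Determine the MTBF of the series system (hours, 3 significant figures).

1870

Series of exponential components: λ_sys = Σ λ_i
λ_sys = 0.000000820 + 0.000179 + 0.00000696 + 0.000349 = 5.3578e-04 /h
MTBF = 1 / λ_sys = 1870 h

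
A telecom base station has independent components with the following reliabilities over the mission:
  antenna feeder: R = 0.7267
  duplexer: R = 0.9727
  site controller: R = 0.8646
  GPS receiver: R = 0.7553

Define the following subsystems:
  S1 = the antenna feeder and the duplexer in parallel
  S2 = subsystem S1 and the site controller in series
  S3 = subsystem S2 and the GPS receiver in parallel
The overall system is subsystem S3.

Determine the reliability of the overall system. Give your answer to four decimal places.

0.9653

Parallel (antenna feeder and duplexer): 1 − (1 − 0.726700)(1 − 0.972700) = 0.992539
Series ([0.992539] and site controller): 0.992539 × 0.864600 = 0.858149
Parallel ([0.858149] and GPS receiver): 1 − (1 − 0.858149)(1 − 0.755300) = 0.9653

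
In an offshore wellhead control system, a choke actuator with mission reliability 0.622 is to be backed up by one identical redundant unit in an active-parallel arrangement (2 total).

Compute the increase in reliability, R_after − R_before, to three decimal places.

0.235

R_before = 0.622
R_after = 1 − (1 − 0.622)^2 = 0.857
ΔR = 0.857 − 0.622 = 0.235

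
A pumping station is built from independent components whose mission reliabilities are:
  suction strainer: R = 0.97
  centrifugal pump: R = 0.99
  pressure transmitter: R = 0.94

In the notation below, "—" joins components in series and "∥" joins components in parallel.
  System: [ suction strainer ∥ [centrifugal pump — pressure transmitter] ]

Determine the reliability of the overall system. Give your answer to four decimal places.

0.9979

Series (centrifugal pump and pressure transmitter): 0.990000 × 0.940000 = 0.930600
Parallel (suction strainer and [0.930600]): 1 − (1 − 0.970000)(1 − 0.930600) = 0.9979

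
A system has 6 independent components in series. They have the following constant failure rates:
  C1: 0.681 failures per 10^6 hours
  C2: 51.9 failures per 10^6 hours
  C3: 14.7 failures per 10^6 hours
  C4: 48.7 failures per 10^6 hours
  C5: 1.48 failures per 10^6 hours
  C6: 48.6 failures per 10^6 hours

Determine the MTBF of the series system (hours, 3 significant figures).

6020

Series of exponential components: λ_sys = Σ λ_i
λ_sys = 0.000000681 + 0.0000519 + 0.0000147 + 0.0000487 + 0.00000148 + 0.0000486 = 1.6606e-04 /h
MTBF = 1 / λ_sys = 6020 h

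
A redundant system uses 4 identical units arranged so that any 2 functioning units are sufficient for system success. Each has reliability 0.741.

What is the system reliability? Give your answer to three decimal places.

0.944

R = Σ_{i=2}^{4} C(4,i) p^i (1−p)^{4−i} with p = 0.741
C(4,2)·0.741^2·0.259^2 = 0.22100
C(4,3)·0.741^3·0.259^1 = 0.42152
C(4,4)·0.741^4·0.259^0 = 0.30149
Sum = 0.944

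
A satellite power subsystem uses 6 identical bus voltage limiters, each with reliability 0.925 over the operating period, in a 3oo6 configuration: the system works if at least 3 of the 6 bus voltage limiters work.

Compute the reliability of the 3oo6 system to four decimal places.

0.9996

R = Σ_{i=3}^{6} C(6,i) p^i (1−p)^{6−i} with p = 0.925
C(6,3)·0.925^3·0.075^3 = 0.006678
C(6,4)·0.925^4·0.075^2 = 0.061770
C(6,5)·0.925^5·0.075^1 = 0.304734
C(6,6)·0.925^6·0.075^0 = 0.626398
Sum = 0.9996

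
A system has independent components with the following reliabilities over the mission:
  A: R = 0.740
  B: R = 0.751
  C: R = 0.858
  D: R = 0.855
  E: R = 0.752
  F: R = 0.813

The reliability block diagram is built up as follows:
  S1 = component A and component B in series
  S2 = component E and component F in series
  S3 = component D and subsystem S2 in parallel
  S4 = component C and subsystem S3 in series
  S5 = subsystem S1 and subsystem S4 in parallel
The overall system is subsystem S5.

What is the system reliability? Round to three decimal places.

Series (A and B): 0.74000 × 0.75100 = 0.55574
Series (E and F): 0.75200 × 0.81300 = 0.61138
Parallel (D and [0.61138]): 1 − (1 − 0.85500)(1 − 0.61138) = 0.94365
Series (C and [0.94365]): 0.85800 × 0.94365 = 0.80965
Parallel ([0.55574] and [0.80965]): 1 − (1 − 0.55574)(1 − 0.80965) = 0.915

0.915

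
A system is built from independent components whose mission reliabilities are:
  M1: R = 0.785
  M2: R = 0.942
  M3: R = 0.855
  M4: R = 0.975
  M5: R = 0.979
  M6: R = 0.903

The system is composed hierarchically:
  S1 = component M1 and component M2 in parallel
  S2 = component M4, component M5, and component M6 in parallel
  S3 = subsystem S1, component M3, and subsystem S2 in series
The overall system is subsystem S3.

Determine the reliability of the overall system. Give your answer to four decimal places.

0.8443

Parallel (M1 and M2): 1 − (1 − 0.785000)(1 − 0.942000) = 0.987530
Parallel (M4, M5, and M6): 1 − (1 − 0.975000)(1 − 0.979000)(1 − 0.903000) = 0.999949
Series ([0.987530], M3, and [0.999949]): 0.987530 × 0.855000 × 0.999949 = 0.8443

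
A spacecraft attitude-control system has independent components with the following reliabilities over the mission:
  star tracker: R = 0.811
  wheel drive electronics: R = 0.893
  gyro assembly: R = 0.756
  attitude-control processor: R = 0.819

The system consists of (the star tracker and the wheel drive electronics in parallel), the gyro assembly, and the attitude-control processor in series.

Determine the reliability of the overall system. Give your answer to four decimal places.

0.6066

Parallel (star tracker and wheel drive electronics): 1 − (1 − 0.811000)(1 − 0.893000) = 0.979777
Series ([0.979777], gyro assembly, and attitude-control processor): 0.979777 × 0.756000 × 0.819000 = 0.6066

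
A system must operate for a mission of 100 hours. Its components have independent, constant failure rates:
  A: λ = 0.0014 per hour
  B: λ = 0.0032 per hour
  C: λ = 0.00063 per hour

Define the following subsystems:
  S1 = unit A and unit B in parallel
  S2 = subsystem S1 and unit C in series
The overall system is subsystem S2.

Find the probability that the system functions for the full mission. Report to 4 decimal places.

0.9054

R(A) = exp(−0.0014 × 100) = 0.869358
R(B) = exp(−0.0032 × 100) = 0.726149
R(C) = exp(−0.00063 × 100) = 0.938943
Parallel (A and B): 1 − (1 − 0.869358)(1 − 0.726149) = 0.964224
Series ([0.964224] and C): 0.964224 × 0.938943 = 0.9054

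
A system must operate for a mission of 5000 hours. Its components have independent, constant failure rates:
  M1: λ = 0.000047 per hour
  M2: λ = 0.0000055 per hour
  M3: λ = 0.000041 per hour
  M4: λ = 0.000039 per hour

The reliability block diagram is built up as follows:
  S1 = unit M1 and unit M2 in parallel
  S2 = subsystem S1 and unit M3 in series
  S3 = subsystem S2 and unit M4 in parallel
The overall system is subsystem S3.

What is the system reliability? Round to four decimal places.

0.9663

R(M1) = exp(−0.000047 × 5000) = 0.790571
R(M2) = exp(−0.0000055 × 5000) = 0.972875
R(M3) = exp(−0.000041 × 5000) = 0.814647
R(M4) = exp(−0.000039 × 5000) = 0.822835
Parallel (M1 and M2): 1 − (1 − 0.790571)(1 − 0.972875) = 0.994319
Series ([0.994319] and M3): 0.994319 × 0.814647 = 0.810019
Parallel ([0.810019] and M4): 1 − (1 − 0.810019)(1 − 0.822835) = 0.9663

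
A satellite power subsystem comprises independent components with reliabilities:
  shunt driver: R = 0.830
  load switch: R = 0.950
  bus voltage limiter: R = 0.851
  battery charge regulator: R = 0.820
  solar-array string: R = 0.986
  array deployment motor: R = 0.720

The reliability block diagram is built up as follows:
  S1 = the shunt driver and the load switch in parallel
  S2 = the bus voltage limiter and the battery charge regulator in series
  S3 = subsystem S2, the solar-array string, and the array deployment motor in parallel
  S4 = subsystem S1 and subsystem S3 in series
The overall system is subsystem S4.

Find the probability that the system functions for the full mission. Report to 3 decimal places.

0.990

Parallel (shunt driver and load switch): 1 − (1 − 0.83000)(1 − 0.95000) = 0.99150
Series (bus voltage limiter and battery charge regulator): 0.85100 × 0.82000 = 0.69782
Parallel ([0.69782], solar-array string, and array deployment motor): 1 − (1 − 0.69782)(1 − 0.98600)(1 − 0.72000) = 0.99882
Series ([0.99150] and [0.99882]): 0.99150 × 0.99882 = 0.990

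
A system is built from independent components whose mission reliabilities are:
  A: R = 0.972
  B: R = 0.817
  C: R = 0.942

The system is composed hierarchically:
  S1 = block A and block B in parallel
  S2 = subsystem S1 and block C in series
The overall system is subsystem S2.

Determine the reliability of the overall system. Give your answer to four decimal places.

0.9372

Parallel (A and B): 1 − (1 − 0.972000)(1 − 0.817000) = 0.994876
Series ([0.994876] and C): 0.994876 × 0.942000 = 0.9372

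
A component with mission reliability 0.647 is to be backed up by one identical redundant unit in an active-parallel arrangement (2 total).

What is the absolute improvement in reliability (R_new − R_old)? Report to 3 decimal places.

0.228

R_before = 0.647
R_after = 1 − (1 − 0.647)^2 = 0.875
ΔR = 0.875 − 0.647 = 0.228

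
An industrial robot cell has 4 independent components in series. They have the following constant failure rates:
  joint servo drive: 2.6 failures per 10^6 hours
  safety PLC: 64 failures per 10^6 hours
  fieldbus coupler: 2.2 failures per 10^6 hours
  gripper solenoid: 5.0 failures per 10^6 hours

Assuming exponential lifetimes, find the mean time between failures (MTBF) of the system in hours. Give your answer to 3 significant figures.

Series of exponential components: λ_sys = Σ λ_i
λ_sys = 0.0000026 + 0.000064 + 0.0000022 + 0.0000050 = 7.3800e-05 /h
MTBF = 1 / λ_sys = 13600 h

13600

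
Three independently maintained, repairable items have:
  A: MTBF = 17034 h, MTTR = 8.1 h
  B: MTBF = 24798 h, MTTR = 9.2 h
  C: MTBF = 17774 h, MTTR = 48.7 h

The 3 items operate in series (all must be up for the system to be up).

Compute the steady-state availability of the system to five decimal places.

A(A) = MTBF/(MTBF+MTTR) = 17034/(17034+8.1) = 0.999525
A(B) = MTBF/(MTBF+MTTR) = 24798/(24798+9.2) = 0.999629
A(C) = MTBF/(MTBF+MTTR) = 17774/(17774+48.7) = 0.997268
Series availability: 0.999525 × 0.999629 × 0.997268 = 0.99642

0.99642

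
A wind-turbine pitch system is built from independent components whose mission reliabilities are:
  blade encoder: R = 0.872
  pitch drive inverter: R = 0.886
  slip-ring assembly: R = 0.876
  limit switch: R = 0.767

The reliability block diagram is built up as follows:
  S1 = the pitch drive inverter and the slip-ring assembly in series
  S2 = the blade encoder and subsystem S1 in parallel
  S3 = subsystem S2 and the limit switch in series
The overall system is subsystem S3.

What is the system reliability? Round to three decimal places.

Series (pitch drive inverter and slip-ring assembly): 0.88600 × 0.87600 = 0.77614
Parallel (blade encoder and [0.77614]): 1 − (1 − 0.87200)(1 − 0.77614) = 0.97135
Series ([0.97135] and limit switch): 0.97135 × 0.76700 = 0.745

0.745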